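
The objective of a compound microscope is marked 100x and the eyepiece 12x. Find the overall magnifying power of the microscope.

1200

The overall magnification of a compound microscope is the product of the objective and eyepiece magnifications:
M = M_obj x M_eye = 100 x 12 = 1200.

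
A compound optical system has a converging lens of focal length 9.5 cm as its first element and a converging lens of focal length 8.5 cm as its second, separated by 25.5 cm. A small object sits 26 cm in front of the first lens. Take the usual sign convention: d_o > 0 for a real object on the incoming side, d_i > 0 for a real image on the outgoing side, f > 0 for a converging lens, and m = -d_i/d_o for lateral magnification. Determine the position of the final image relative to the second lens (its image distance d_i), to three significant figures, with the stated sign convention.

Lens 1: 1/d_i1 = 1/f_1 - 1/d_o1 = 1/9.5 - 1/26 = 0.06680 cm^-1, so d_i1 = 14.970 cm.
The intermediate image is 14.970 cm to the right of lens 1, so d_o2 = L - d_i1 = 25.5 - 14.970 = 10.530 cm.
Lens 2: 1/d_i2 = 1/f_2 - 1/d_o2 = 1/8.5 - 1/(10.530) = 0.02268 cm^-1, so d_i2 = 44.086 cm.

44.1 cm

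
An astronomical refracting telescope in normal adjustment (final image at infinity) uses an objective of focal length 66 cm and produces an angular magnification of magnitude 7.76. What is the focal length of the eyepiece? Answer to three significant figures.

|M| = f_obj/f_eye, so f_eye = f_obj/|M| = 66/7.76 = 8.505 cm.

8.51 cm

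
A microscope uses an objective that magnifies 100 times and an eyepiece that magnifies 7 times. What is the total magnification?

700

The overall magnification of a compound microscope is the product of the objective and eyepiece magnifications:
M = M_obj x M_eye = 100 x 7 = 700.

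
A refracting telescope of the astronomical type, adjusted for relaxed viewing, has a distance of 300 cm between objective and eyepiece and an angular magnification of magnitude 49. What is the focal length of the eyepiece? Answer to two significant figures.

In normal adjustment the tube length equals f_obj + f_eye and |M| = f_obj/f_eye.
So f_obj = 49 f_eye and 49 f_eye + f_eye = 300 cm, giving f_eye = 300/50 = 6.000 cm and f_obj = 294.000 cm.

6.0 cm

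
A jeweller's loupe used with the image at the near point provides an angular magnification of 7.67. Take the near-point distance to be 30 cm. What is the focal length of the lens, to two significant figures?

4.5 cm

For the image at the near point, M = 1 + D/f.
f = D/(M - 1) = 30/(7.67 - 1) = 4.498 cm.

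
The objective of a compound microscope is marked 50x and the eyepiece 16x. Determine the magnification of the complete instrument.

The overall magnification of a compound microscope is the product of the objective and eyepiece magnifications:
M = M_obj x M_eye = 50 x 16 = 800.

800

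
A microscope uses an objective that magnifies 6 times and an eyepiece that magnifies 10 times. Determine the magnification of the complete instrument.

60

The overall magnification of a compound microscope is the product of the objective and eyepiece magnifications:
M = M_obj x M_eye = 6 x 10 = 60.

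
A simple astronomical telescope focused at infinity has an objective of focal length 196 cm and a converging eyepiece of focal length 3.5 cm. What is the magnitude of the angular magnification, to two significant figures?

|M| = f_obj/|f_eye| = 196/3.5 = 56.000.

56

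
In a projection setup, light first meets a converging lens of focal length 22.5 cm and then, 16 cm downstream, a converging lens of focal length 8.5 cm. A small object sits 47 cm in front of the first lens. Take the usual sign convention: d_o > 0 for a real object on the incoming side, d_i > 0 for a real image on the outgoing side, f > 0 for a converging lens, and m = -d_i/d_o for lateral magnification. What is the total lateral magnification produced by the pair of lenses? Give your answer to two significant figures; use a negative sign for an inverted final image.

-0.22

Applying the thin-lens equation to the first lens, 1/22.5 = 1/47 + 1/d_i1, which gives d_i1 = 43.163 cm.
Its lateral magnification is m_1 = -d_i1/d_o1 = -(43.163)/47 = -0.9184.
This image would form 43.163 cm past lens 1, i.e. 27.163 cm beyond lens 2, so it is a virtual object for lens 2: d_o2 = 16 - 43.163 = -27.163 cm.
Applying the thin-lens equation again with f_2 = 8.5 cm and d_o2 = -27.163 cm gives d_i2 = 6.474 cm.
m_2 = -(6.474)/(-27.163) = 0.2383.
The system's lateral magnification is m_1 m_2 = (-0.9184)(0.2383) = -0.2189.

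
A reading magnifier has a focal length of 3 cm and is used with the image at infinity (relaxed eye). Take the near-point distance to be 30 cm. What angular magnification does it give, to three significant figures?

M = D/f = 30/3 = 10.000.

10.0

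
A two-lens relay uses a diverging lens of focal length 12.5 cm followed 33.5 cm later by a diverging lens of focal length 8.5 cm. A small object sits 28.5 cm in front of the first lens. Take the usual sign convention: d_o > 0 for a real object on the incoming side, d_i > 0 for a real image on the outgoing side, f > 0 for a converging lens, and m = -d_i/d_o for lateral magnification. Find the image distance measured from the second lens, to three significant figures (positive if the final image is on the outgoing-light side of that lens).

Lens 1: 1/d_i1 = 1/f_1 - 1/d_o1 = 1/(-12.5) - 1/28.5 = -0.11509 cm^-1, so d_i1 = -8.689 cm.
With d_i1 < 0 the first image is virtual and lies on the object side; the object distance for lens 2 is d_o2 = 33.5 - (-8.689) = 42.189 cm.
Lens 2: 1/d_i2 = 1/f_2 - 1/d_o2 = 1/(-8.5) - 1/(42.189) = -0.14135 cm^-1, so d_i2 = -7.075 cm.

-7.07 cm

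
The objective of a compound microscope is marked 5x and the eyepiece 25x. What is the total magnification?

The overall magnification of a compound microscope is the product of the objective and eyepiece magnifications:
M = M_obj x M_eye = 5 x 25 = 125.

125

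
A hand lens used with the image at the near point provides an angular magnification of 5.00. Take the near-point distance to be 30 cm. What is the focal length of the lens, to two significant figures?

7.5 cm

For the image at the near point, M = 1 + D/f.
f = D/(M - 1) = 30/(5.0 - 1) = 7.500 cm.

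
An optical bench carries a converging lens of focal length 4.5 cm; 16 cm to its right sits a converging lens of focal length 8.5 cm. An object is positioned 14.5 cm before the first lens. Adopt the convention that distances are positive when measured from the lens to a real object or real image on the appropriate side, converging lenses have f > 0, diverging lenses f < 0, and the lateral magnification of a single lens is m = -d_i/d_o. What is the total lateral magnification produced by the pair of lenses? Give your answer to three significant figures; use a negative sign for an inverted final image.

Lens 1: 1/d_i1 = 1/f_1 - 1/d_o1 = 1/4.5 - 1/14.5 = 0.15326 cm^-1, so d_i1 = 6.525 cm.
m_1 = -(6.525)/14.5 = -0.4500.
That image sits 9.475 cm in front of the second lens, so d_o2 = 9.475 cm.
Lens 2: 1/d_i2 = 1/f_2 - 1/d_o2 = 1/8.5 - 1/(9.475) = 0.01211 cm^-1, so d_i2 = 82.603 cm.
m_2 = -(82.603)/(9.475) = -8.7179.
The system's lateral magnification is m_1 m_2 = (-0.4500)(-8.7179) = 3.9231.

3.92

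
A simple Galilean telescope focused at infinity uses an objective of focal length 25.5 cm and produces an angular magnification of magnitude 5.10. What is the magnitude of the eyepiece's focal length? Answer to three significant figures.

5.00 cm

|M| = f_obj/|f_eye|, so |f_eye| = f_obj/|M| = 25.5/5.1 = 5.000 cm.
(The eyepiece is diverging, so its signed focal length is -5.000 cm.)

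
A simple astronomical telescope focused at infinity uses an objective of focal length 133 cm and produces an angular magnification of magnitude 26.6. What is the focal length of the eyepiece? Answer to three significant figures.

|M| = f_obj/f_eye, so f_eye = f_obj/|M| = 133/26.6 = 5.000 cm.

5.00 cm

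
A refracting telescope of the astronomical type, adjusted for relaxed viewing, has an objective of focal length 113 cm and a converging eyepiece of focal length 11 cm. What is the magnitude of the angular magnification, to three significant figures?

10.3

|M| = f_obj/|f_eye| = 113/11 = 10.273.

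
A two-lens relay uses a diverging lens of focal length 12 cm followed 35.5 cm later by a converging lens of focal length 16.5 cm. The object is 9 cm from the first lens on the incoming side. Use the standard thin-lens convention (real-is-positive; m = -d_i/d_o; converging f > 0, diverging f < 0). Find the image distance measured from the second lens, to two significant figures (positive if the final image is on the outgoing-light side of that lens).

First lens: d_i1 = 1/(1/(-12) - 1/9) = -5.143 cm.
With d_i1 < 0 the first image is virtual and lies on the object side; the object distance for lens 2 is d_o2 = 35.5 - (-5.143) = 40.643 cm.
Second lens: d_i2 = 1/(1/16.5 - 1/(40.643)) = 27.777 cm.

28 cm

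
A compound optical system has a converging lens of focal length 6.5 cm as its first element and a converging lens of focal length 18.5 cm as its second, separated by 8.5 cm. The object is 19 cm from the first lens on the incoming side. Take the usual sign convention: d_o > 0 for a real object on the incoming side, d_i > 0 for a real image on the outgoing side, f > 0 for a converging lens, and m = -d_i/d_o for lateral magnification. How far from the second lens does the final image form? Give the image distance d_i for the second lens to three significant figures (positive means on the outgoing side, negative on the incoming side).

First lens: d_i1 = 1/(1/6.5 - 1/19) = 9.880 cm.
Since 9.880 cm > 8.5 cm, the first image lies past the second lens and serves as a virtual object: d_o2 = L - d_i1 = -1.380 cm.
Second lens: d_i2 = 1/(1/18.5 - 1/(-1.380)) = 1.284 cm.

1.28 cm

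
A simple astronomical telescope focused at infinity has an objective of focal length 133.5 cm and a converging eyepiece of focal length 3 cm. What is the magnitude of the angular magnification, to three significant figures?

|M| = f_obj/|f_eye| = 133.5/3 = 44.500.

44.5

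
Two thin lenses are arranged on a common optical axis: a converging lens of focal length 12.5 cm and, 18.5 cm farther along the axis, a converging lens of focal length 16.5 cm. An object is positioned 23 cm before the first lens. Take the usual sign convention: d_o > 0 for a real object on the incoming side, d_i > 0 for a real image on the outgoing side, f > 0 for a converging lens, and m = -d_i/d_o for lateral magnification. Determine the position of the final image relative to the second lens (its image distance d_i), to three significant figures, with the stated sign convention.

Applying the thin-lens equation to the first lens, 1/12.5 = 1/23 + 1/d_i1, which gives d_i1 = 27.381 cm.
This image would form 27.381 cm past lens 1, i.e. 8.881 cm beyond lens 2, so it is a virtual object for lens 2: d_o2 = 18.5 - 27.381 = -8.881 cm.
Applying the thin-lens equation again with f_2 = 16.5 cm and d_o2 = -8.881 cm gives d_i2 = 5.773 cm.

5.77 cm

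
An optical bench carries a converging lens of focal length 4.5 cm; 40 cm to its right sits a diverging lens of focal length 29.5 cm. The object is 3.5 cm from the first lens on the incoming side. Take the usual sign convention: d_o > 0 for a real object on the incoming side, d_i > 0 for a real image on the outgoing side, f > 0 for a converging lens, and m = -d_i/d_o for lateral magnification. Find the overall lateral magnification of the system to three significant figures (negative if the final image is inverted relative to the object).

First lens: d_i1 = 1/(1/4.5 - 1/3.5) = -15.750 cm.
m_1 = -(-15.750)/3.5 = 4.5000.
The intermediate image is virtual, 15.750 cm to the left of lens 1, so d_o2 = L - d_i1 = 40 - (-15.750) = 55.750 cm.
Second lens: d_i2 = 1/(1/(-29.5) - 1/(55.750)) = -19.292 cm.
m_2 = -(-19.292)/(55.750) = 0.3460.
Overall magnification: m = m_1 m_2 = 1.5572.

1.56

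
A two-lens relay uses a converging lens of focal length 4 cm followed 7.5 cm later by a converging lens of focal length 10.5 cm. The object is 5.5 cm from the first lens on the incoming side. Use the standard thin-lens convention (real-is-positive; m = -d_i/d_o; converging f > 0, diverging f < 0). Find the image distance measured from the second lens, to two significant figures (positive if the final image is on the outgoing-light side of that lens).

4.3 cm

Applying the thin-lens equation to the first lens, 1/4 = 1/5.5 + 1/d_i1, which gives d_i1 = 14.667 cm.
Since 14.667 cm > 7.5 cm, the first image lies past the second lens and serves as a virtual object: d_o2 = L - d_i1 = -7.167 cm.
Applying the thin-lens equation again with f_2 = 10.5 cm and d_o2 = -7.167 cm gives d_i2 = 4.259 cm.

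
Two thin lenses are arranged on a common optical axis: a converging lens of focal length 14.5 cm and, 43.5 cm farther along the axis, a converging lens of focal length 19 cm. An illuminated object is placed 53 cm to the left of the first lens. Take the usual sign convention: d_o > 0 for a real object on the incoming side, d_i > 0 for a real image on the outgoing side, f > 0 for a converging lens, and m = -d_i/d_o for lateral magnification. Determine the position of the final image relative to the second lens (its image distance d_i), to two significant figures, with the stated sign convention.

99 cm

Applying the thin-lens equation to the first lens, 1/14.5 = 1/53 + 1/d_i1, which gives d_i1 = 19.961 cm.
Object distance for lens 2: d_o2 = 43.5 - 19.961 = 23.539 cm.
Applying the thin-lens equation again with f_2 = 19 cm and d_o2 = 23.539 cm gives d_i2 = 98.534 cm.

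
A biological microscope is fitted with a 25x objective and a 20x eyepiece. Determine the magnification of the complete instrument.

500

The overall magnification of a compound microscope is the product of the objective and eyepiece magnifications:
M = M_obj x M_eye = 25 x 20 = 500.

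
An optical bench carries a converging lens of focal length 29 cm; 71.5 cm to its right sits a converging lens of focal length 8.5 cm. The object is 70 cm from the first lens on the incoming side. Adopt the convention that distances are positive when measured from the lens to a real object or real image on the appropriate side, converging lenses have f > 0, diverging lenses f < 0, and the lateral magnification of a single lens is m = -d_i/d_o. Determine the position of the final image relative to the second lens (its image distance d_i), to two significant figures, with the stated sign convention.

14 cm

Lens 1: 1/d_i1 = 1/f_1 - 1/d_o1 = 1/29 - 1/70 = 0.02020 cm^-1, so d_i1 = 49.512 cm.
Object distance for lens 2: d_o2 = 71.5 - 49.512 = 21.988 cm.
Lens 2: 1/d_i2 = 1/f_2 - 1/d_o2 = 1/8.5 - 1/(21.988) = 0.07217 cm^-1, so d_i2 = 13.857 cm.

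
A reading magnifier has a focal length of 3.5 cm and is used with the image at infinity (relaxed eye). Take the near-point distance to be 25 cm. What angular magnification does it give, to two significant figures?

7.1

M = D/f = 25/3.5 = 7.143.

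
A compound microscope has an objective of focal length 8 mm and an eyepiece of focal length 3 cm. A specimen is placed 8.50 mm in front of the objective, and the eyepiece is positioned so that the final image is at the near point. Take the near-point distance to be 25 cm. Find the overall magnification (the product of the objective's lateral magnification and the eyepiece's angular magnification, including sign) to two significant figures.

-150

Convert to cm: f_obj = 8 mm = 0.8 cm; d_o = 8.50 mm = 0.85 cm.
Objective: 1/d_i = 1/f_obj - 1/d_o = 1/0.8 - 1/0.85 = 0.07353 cm^-1, so d_i = 13.600 cm.
m_obj = -d_i/d_o = -13.600/0.85 = -16.000.
Eyepiece angular magnification (image at near point): M_eye = 1 + D/f_e = 1 + 25/3 = 9.333.
Overall M = m_obj x M_eye = (-16.000)(9.333) = -149.33.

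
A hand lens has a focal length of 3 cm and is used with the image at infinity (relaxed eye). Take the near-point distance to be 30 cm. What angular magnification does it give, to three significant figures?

10.0

M = D/f = 30/3 = 10.000.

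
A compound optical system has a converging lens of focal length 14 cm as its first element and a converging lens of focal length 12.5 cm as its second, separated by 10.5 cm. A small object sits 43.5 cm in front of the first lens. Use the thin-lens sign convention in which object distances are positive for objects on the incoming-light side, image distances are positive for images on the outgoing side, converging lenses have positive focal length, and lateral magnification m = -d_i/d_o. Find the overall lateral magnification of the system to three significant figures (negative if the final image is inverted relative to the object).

First lens: d_i1 = 1/(1/14 - 1/43.5) = 20.644 cm.
m_1 = -(20.644)/43.5 = -0.4746.
This image would form 20.644 cm past lens 1, i.e. 10.144 cm beyond lens 2, so it is a virtual object for lens 2: d_o2 = 10.5 - 20.644 = -10.144 cm.
Second lens: d_i2 = 1/(1/12.5 - 1/(-10.144)) = 5.600 cm.
m_2 = -(5.600)/(-10.144) = 0.5520.
The system's lateral magnification is m_1 m_2 = (-0.4746)(0.5520) = -0.2620.

-0.262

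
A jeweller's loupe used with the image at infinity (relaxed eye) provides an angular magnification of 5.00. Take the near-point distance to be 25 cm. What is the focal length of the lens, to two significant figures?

5.0 cm

For the image at infinity, M = D/f.
f = D/M = 25/5.0 = 5.000 cm.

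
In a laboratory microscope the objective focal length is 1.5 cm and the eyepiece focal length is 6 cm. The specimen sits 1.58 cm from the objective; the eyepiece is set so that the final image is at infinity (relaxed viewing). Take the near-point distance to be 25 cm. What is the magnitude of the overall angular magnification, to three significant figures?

Objective: 1/d_i = 1/f_obj - 1/d_o = 1/1.5 - 1/1.58 = 0.03376 cm^-1, so d_i = 29.625 cm.
m_obj = -d_i/d_o = -29.625/1.58 = -18.750.
Eyepiece angular magnification (image at infinity): M_eye = D/f_e = 25/6 = 4.167.
Overall M = m_obj x M_eye = (-18.750)(4.167) = -78.12.
|M| = 78.12.

78.1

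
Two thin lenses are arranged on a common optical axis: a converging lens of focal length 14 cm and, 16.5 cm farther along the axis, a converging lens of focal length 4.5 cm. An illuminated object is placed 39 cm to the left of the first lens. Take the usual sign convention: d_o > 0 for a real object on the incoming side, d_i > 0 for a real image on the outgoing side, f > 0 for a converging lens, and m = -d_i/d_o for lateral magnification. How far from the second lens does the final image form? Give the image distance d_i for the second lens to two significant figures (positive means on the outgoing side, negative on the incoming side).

First lens: d_i1 = 1/(1/14 - 1/39) = 21.840 cm.
Since 21.840 cm > 16.5 cm, the first image lies past the second lens and serves as a virtual object: d_o2 = L - d_i1 = -5.340 cm.
Second lens: d_i2 = 1/(1/4.5 - 1/(-5.340)) = 2.442 cm.

2.4 cm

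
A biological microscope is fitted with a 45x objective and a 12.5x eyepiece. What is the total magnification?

The overall magnification of a compound microscope is the product of the objective and eyepiece magnifications:
M = M_obj x M_eye = 45 x 12.5 = 562.5.

562.5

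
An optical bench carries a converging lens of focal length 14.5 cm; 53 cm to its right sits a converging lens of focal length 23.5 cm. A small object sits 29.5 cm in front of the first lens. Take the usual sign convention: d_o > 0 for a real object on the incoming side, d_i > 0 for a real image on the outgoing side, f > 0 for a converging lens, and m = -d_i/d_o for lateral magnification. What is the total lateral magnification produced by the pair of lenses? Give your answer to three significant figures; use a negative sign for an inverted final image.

23.1

Lens 1: 1/d_i1 = 1/f_1 - 1/d_o1 = 1/14.5 - 1/29.5 = 0.03507 cm^-1, so d_i1 = 28.517 cm.
m_1 = -(28.517)/29.5 = -0.9667.
That image sits 24.483 cm in front of the second lens, so d_o2 = 24.483 cm.
Lens 2: 1/d_i2 = 1/f_2 - 1/d_o2 = 1/23.5 - 1/(24.483) = 0.00171 cm^-1, so d_i2 = 585.110 cm.
m_2 = -(585.110)/(24.483) = -23.8983.
The system's lateral magnification is m_1 m_2 = (-0.9667)(-23.8983) = 23.1017.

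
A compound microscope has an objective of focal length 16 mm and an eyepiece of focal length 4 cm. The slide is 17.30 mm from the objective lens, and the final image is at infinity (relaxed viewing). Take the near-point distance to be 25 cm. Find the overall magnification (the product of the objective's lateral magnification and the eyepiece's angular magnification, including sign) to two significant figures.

Convert to cm: f_obj = 16 mm = 1.6 cm; d_o = 17.30 mm = 1.73 cm.
Objective: 1/d_i = 1/f_obj - 1/d_o = 1/1.6 - 1/1.73 = 0.04697 cm^-1, so d_i = 21.292 cm.
m_obj = -d_i/d_o = -21.292/1.73 = -12.308.
Eyepiece angular magnification (image at infinity): M_eye = D/f_e = 25/4 = 6.250.
Overall M = m_obj x M_eye = (-12.308)(6.250) = -76.92.

-77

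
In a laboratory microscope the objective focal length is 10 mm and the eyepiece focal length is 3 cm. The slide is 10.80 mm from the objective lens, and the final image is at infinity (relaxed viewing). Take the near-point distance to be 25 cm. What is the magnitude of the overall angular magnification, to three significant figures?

104

Convert to cm: f_obj = 10 mm = 1 cm; d_o = 10.80 mm = 1.08 cm.
Objective: 1/d_i = 1/f_obj - 1/d_o = 1/1 - 1/1.08 = 0.07407 cm^-1, so d_i = 13.500 cm.
m_obj = -d_i/d_o = -13.500/1.08 = -12.500.
Eyepiece angular magnification (image at infinity): M_eye = D/f_e = 25/3 = 8.333.
Overall M = m_obj x M_eye = (-12.500)(8.333) = -104.17.
|M| = 104.17.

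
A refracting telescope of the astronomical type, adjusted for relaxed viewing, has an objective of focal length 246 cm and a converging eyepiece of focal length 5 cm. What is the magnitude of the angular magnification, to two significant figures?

49

|M| = f_obj/|f_eye| = 246/5 = 49.200.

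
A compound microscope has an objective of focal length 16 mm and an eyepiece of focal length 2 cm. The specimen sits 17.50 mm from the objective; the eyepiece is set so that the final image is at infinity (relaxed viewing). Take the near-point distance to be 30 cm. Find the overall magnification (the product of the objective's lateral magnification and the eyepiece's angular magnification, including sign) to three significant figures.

Convert to cm: f_obj = 16 mm = 1.6 cm; d_o = 17.50 mm = 1.75 cm.
Objective: 1/d_i = 1/f_obj - 1/d_o = 1/1.6 - 1/1.75 = 0.05357 cm^-1, so d_i = 18.667 cm.
m_obj = -d_i/d_o = -18.667/1.75 = -10.667.
Eyepiece angular magnification (image at infinity): M_eye = D/f_e = 30/2 = 15.000.
Overall M = m_obj x M_eye = (-10.667)(15.000) = -160.00.

-160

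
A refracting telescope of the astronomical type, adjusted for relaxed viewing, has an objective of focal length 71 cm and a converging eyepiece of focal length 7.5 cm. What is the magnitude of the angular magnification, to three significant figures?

|M| = f_obj/|f_eye| = 71/7.5 = 9.467.

9.47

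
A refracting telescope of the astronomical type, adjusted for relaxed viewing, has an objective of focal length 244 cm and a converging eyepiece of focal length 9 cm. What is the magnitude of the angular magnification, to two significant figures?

27

|M| = f_obj/|f_eye| = 244/9 = 27.111.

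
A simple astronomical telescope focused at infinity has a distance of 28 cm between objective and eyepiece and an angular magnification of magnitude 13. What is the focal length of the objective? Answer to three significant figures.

In normal adjustment the tube length equals f_obj + f_eye and |M| = f_obj/f_eye.
So f_obj = 13 f_eye and 13 f_eye + f_eye = 28 cm, giving f_eye = 28/14 = 2.000 cm and f_obj = 26.000 cm.

26.0 cm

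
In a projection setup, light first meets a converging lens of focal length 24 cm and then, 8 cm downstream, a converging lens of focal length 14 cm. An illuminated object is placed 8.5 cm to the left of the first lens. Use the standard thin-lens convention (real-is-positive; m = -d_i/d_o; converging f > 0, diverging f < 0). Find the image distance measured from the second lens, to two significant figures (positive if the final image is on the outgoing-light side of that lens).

Lens 1: 1/d_i1 = 1/f_1 - 1/d_o1 = 1/24 - 1/8.5 = -0.07598 cm^-1, so d_i1 = -13.161 cm.
With d_i1 < 0 the first image is virtual and lies on the object side; the object distance for lens 2 is d_o2 = 8 - (-13.161) = 21.161 cm.
Lens 2: 1/d_i2 = 1/f_2 - 1/d_o2 = 1/14 - 1/(21.161) = 0.02417 cm^-1, so d_i2 = 41.369 cm.

41 cm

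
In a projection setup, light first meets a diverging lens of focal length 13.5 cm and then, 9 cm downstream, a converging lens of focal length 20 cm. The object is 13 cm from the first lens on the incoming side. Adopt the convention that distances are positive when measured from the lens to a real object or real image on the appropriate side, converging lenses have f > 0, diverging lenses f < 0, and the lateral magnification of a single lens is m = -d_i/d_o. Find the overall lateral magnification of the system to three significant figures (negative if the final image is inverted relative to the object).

First lens: d_i1 = 1/(1/(-13.5) - 1/13) = -6.623 cm.
m_1 = -(-6.623)/13 = 0.5094.
With d_i1 < 0 the first image is virtual and lies on the object side; the object distance for lens 2 is d_o2 = 9 - (-6.623) = 15.623 cm.
Second lens: d_i2 = 1/(1/20 - 1/(15.623)) = -71.379 cm.
m_2 = -(-71.379)/(15.623) = 4.5690.
Overall magnification: m = m_1 m_2 = 2.3276.

2.33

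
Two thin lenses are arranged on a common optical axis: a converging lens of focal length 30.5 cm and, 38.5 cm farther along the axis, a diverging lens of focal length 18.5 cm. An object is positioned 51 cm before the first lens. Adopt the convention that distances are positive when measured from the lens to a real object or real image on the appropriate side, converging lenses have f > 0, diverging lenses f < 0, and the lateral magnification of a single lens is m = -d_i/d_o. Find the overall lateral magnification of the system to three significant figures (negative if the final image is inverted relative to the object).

1.46

Applying the thin-lens equation to the first lens, 1/30.5 = 1/51 + 1/d_i1, which gives d_i1 = 75.878 cm.
Its lateral magnification is m_1 = -d_i1/d_o1 = -(75.878)/51 = -1.4878.
This image would form 75.878 cm past lens 1, i.e. 37.378 cm beyond lens 2, so it is a virtual object for lens 2: d_o2 = 38.5 - 75.878 = -37.378 cm.
Applying the thin-lens equation again with f_2 = -18.5 cm and d_o2 = -37.378 cm gives d_i2 = -36.630 cm.
m_2 = -(-36.630)/(-37.378) = -0.9800.
Overall magnification: m = m_1 m_2 = 1.4580.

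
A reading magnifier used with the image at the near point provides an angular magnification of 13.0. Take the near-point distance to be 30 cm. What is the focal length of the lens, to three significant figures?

For the image at the near point, M = 1 + D/f.
f = D/(M - 1) = 30/(13.0 - 1) = 2.500 cm.

2.50 cm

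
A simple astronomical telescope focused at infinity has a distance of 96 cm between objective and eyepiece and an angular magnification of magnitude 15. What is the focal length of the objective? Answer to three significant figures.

90.0 cm

In normal adjustment the tube length equals f_obj + f_eye and |M| = f_obj/f_eye.
So f_obj = 15 f_eye and 15 f_eye + f_eye = 96 cm, giving f_eye = 96/16 = 6.000 cm and f_obj = 90.000 cm.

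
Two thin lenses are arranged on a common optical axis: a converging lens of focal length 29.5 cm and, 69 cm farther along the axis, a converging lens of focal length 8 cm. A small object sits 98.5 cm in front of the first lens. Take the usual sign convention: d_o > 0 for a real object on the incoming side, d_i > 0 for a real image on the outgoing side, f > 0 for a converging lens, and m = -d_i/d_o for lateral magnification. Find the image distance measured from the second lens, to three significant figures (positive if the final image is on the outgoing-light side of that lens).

Applying the thin-lens equation to the first lens, 1/29.5 = 1/98.5 + 1/d_i1, which gives d_i1 = 42.112 cm.
Object distance for lens 2: d_o2 = 69 - 42.112 = 26.888 cm.
Applying the thin-lens equation again with f_2 = 8 cm and d_o2 = 26.888 cm gives d_i2 = 11.388 cm.

11.4 cm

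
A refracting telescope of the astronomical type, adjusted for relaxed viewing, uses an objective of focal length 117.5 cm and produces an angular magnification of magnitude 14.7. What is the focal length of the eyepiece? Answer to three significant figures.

|M| = f_obj/f_eye, so f_eye = f_obj/|M| = 117.5/14.7 = 7.993 cm.

7.99 cm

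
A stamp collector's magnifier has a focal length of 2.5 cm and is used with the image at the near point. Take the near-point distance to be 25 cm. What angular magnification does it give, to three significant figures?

11.0

M = 1 + D/f = 1 + 25/2.5 = 11.000.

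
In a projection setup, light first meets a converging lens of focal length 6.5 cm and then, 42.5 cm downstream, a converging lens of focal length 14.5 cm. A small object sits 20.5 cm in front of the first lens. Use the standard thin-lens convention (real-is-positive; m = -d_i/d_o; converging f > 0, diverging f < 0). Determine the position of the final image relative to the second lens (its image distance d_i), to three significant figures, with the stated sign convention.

25.9 cm

Lens 1: 1/d_i1 = 1/f_1 - 1/d_o1 = 1/6.5 - 1/20.5 = 0.10507 cm^-1, so d_i1 = 9.518 cm.
The intermediate image is 9.518 cm to the right of lens 1, so d_o2 = L - d_i1 = 42.5 - 9.518 = 32.982 cm.
Lens 2: 1/d_i2 = 1/f_2 - 1/d_o2 = 1/14.5 - 1/(32.982) = 0.03865 cm^-1, so d_i2 = 25.876 cm.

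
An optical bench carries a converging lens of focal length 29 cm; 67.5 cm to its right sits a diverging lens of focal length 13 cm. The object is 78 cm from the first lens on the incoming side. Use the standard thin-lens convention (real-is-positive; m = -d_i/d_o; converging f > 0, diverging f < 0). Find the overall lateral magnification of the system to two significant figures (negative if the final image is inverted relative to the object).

-0.22

Applying the thin-lens equation to the first lens, 1/29 = 1/78 + 1/d_i1, which gives d_i1 = 46.163 cm.
Its lateral magnification is m_1 = -d_i1/d_o1 = -(46.163)/78 = -0.5918.
Object distance for lens 2: d_o2 = 67.5 - 46.163 = 21.337 cm.
Applying the thin-lens equation again with f_2 = -13 cm and d_o2 = 21.337 cm gives d_i2 = -8.078 cm.
m_2 = -(-8.078)/(21.337) = 0.3786.
Overall magnification: m = m_1 m_2 = -0.2241.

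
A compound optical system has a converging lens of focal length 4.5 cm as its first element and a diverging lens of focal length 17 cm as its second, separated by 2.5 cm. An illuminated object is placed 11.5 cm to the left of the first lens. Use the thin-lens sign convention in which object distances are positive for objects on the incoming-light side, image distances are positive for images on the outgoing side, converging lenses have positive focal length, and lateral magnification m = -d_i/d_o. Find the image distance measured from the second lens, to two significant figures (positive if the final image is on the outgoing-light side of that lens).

6.9 cm

Lens 1: 1/d_i1 = 1/f_1 - 1/d_o1 = 1/4.5 - 1/11.5 = 0.13527 cm^-1, so d_i1 = 7.393 cm.
This image would form 7.393 cm past lens 1, i.e. 4.893 cm beyond lens 2, so it is a virtual object for lens 2: d_o2 = 2.5 - 7.393 = -4.893 cm.
Lens 2: 1/d_i2 = 1/f_2 - 1/d_o2 = 1/(-17) - 1/(-4.893) = 0.14556 cm^-1, so d_i2 = 6.870 cm.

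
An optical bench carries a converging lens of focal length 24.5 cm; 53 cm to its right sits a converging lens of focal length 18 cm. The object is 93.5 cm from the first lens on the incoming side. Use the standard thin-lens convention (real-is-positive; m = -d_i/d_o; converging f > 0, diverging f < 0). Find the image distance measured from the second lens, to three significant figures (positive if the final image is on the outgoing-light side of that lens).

198 cm

First lens: d_i1 = 1/(1/24.5 - 1/93.5) = 33.199 cm.
Object distance for lens 2: d_o2 = 53 - 33.199 = 19.801 cm.
Second lens: d_i2 = 1/(1/18 - 1/(19.801)) = 197.928 cm.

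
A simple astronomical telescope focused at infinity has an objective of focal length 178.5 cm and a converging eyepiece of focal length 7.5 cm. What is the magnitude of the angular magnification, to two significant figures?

|M| = f_obj/|f_eye| = 178.5/7.5 = 23.800.

24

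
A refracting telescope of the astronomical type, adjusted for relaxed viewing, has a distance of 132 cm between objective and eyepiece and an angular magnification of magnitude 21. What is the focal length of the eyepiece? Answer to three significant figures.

In normal adjustment the tube length equals f_obj + f_eye and |M| = f_obj/f_eye.
So f_obj = 21 f_eye and 21 f_eye + f_eye = 132 cm, giving f_eye = 132/22 = 6.000 cm and f_obj = 126.000 cm.

6.00 cm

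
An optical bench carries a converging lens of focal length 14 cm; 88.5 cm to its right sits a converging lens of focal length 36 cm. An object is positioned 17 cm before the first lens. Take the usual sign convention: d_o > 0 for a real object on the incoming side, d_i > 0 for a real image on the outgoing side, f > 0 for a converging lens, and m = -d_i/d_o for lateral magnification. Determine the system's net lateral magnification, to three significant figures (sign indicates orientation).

First lens: d_i1 = 1/(1/14 - 1/17) = 79.333 cm.
m_1 = -(79.333)/17 = -4.6667.
Object distance for lens 2: d_o2 = 88.5 - 79.333 = 9.167 cm.
Second lens: d_i2 = 1/(1/36 - 1/(9.167)) = -12.298 cm.
m_2 = -(-12.298)/(9.167) = 1.3416.
Overall magnification: m = m_1 m_2 = -6.2609.

-6.26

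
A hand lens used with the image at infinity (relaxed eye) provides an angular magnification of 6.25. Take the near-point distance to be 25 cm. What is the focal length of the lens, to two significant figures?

4.0 cm

For the image at infinity, M = D/f.
f = D/M = 25/6.25 = 4.000 cm.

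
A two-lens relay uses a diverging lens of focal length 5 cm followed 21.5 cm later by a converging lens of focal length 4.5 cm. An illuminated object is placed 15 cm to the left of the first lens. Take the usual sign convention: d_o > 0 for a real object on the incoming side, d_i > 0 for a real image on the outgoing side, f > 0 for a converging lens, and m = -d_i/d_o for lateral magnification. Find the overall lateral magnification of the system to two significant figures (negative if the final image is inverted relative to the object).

-0.054

First lens: d_i1 = 1/(1/(-5) - 1/15) = -3.750 cm.
m_1 = -(-3.750)/15 = 0.2500.
The intermediate image is virtual, 3.750 cm to the left of lens 1, so d_o2 = L - d_i1 = 21.5 - (-3.750) = 25.250 cm.
Second lens: d_i2 = 1/(1/4.5 - 1/(25.250)) = 5.476 cm.
m_2 = -(5.476)/(25.250) = -0.2169.
Overall magnification: m = m_1 m_2 = -0.0542.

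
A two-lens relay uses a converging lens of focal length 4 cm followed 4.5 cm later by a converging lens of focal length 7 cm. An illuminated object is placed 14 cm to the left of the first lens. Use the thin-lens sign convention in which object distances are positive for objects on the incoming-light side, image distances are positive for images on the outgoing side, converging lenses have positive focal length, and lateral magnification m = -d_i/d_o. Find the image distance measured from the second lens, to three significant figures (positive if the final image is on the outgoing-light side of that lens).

Applying the thin-lens equation to the first lens, 1/4 = 1/14 + 1/d_i1, which gives d_i1 = 5.600 cm.
Since 5.600 cm > 4.5 cm, the first image lies past the second lens and serves as a virtual object: d_o2 = L - d_i1 = -1.100 cm.
Applying the thin-lens equation again with f_2 = 7 cm and d_o2 = -1.100 cm gives d_i2 = 0.951 cm.

0.951 cm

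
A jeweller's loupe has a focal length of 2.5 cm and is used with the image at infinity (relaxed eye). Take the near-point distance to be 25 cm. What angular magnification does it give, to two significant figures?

10

M = D/f = 25/2.5 = 10.000.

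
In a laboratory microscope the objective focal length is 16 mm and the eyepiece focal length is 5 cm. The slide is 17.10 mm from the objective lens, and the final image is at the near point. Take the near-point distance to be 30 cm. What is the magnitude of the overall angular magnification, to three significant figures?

102

Convert to cm: f_obj = 16 mm = 1.6 cm; d_o = 17.10 mm = 1.71 cm.
Objective: 1/d_i = 1/f_obj - 1/d_o = 1/1.6 - 1/1.71 = 0.04020 cm^-1, so d_i = 24.873 cm.
m_obj = -d_i/d_o = -24.873/1.71 = -14.545.
Eyepiece angular magnification (image at near point): M_eye = 1 + D/f_e = 1 + 30/5 = 7.000.
Overall M = m_obj x M_eye = (-14.545)(7.000) = -101.82.
|M| = 101.82.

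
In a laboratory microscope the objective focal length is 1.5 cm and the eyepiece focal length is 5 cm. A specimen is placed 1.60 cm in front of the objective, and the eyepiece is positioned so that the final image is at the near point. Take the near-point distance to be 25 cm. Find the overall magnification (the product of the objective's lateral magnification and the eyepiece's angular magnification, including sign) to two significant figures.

Objective: 1/d_i = 1/f_obj - 1/d_o = 1/1.5 - 1/1.60 = 0.04167 cm^-1, so d_i = 24.000 cm.
m_obj = -d_i/d_o = -24.000/1.60 = -15.000.
Eyepiece angular magnification (image at near point): M_eye = 1 + D/f_e = 1 + 25/5 = 6.000.
Overall M = m_obj x M_eye = (-15.000)(6.000) = -90.00.

-90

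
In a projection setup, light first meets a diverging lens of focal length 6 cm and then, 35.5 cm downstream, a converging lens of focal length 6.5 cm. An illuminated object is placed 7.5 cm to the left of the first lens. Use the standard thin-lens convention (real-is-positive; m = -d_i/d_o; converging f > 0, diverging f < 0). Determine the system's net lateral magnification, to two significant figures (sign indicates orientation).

Applying the thin-lens equation to the first lens, 1/(-6) = 1/7.5 + 1/d_i1, which gives d_i1 = -3.333 cm.
Its lateral magnification is m_1 = -d_i1/d_o1 = -(-3.333)/7.5 = 0.4444.
With d_i1 < 0 the first image is virtual and lies on the object side; the object distance for lens 2 is d_o2 = 35.5 - (-3.333) = 38.833 cm.
Applying the thin-lens equation again with f_2 = 6.5 cm and d_o2 = 38.833 cm gives d_i2 = 7.807 cm.
m_2 = -(7.807)/(38.833) = -0.2010.
Overall magnification: m = m_1 m_2 = -0.0893.

-0.089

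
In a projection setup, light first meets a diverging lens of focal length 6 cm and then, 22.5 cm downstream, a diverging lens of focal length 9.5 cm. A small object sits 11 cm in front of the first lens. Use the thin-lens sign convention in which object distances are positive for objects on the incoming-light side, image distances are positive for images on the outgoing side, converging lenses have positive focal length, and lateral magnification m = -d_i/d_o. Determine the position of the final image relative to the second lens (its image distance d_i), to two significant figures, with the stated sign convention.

First lens: d_i1 = 1/(1/(-6) - 1/11) = -3.882 cm.
The intermediate image is virtual, 3.882 cm to the left of lens 1, so d_o2 = L - d_i1 = 22.5 - (-3.882) = 26.382 cm.
Second lens: d_i2 = 1/(1/(-9.5) - 1/(26.382)) = -6.985 cm.

-7.0 cm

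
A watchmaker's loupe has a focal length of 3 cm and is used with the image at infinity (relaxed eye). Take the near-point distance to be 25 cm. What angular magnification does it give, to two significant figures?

M = D/f = 25/3 = 8.333.

8.3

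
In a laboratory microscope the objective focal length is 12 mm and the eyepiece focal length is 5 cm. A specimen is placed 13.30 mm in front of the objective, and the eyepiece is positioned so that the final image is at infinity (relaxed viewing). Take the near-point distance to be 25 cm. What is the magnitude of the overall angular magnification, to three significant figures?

Convert to cm: f_obj = 12 mm = 1.2 cm; d_o = 13.30 mm = 1.33 cm.
Objective: 1/d_i = 1/f_obj - 1/d_o = 1/1.2 - 1/1.33 = 0.08145 cm^-1, so d_i = 12.277 cm.
m_obj = -d_i/d_o = -12.277/1.33 = -9.231.
Eyepiece angular magnification (image at infinity): M_eye = D/f_e = 25/5 = 5.000.
Overall M = m_obj x M_eye = (-9.231)(5.000) = -46.15.
|M| = 46.15.

46.2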